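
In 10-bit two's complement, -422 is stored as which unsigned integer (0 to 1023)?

422 in 10 bits: 0110100110
Invert: 1001011001
Add 1:  1001011010 = 602
(Check: 2^10 - 422 = 1024 - 422 = 602.)

602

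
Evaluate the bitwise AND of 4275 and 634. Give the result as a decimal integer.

50

4275 = 1000010110011
634 = 0001001111010
AND → 0000000110010 = 50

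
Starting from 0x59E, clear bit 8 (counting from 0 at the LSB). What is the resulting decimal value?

1182

x = 00010110011110
bit 8 is currently 1; clear it via x & ~(1 << 8) = x & ~256
→ 00010010011110 = 1182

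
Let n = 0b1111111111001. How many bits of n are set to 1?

n = 1111111111001
Count the 1s: 1 + 1 + 1 + 1 + 1 + 1 + 1 + 1 + 1 + 1 + 1 = 11

11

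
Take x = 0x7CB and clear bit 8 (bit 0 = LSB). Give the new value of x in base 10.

x = 11111001011
bit 8 is currently 1; clear it via x & ~(1 << 8) = x & ~256
→ 11011001011 = 1739

1739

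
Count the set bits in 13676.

8

13676 = 11010101101100
Count the 1s: 1 + 1 + 1 + 1 + 1 + 1 + 1 + 1 = 8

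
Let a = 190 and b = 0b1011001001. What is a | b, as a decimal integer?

190 = 0010111110
b = 1011001001
 OR → 1011111111 = 767

767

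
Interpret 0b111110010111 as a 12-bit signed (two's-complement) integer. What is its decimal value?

-105

pattern = 111110010111 (MSB is 1 ⇒ negative)
Invert: 000001101000, add 1 → 000001101001 = 105, so the value is -105.
(Equivalently: 3991 - 2^12 = 3991 - 4096 = -105.)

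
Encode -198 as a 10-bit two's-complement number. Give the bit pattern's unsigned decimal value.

826

198 in 10 bits: 0011000110
Invert: 1100111001
Add 1:  1100111010 = 826
(Check: 2^10 - 198 = 1024 - 198 = 826.)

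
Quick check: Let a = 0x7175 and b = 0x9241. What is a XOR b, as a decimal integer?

58164

0x7175 = 0111000101110101
0x9241 = 1001001001000001
XOR → 1110001100110100 = 58164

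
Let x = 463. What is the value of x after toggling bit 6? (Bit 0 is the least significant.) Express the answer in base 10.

399

x = 0111001111
bit 6 is currently 1; toggle it via x ^ (1 << 6) = x ^ 64
→ 0110001111 = 399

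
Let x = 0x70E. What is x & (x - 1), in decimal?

1804

x = 11100001110 = 1806
x - 1 = 11100001101
AND   = 11100001100 = 1804
(x & (x - 1) clears the lowest set bit of x.)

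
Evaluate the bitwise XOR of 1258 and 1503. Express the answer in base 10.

309

1258 = 10011101010
1503 = 10111011111
XOR → 00100110101 = 309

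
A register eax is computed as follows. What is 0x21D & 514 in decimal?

0x21D = 1000011101
514 = 1000000010
AND → 1000000000 = 512

512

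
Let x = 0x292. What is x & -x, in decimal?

x = 1010010010 = 658
-x (two's complement) = …0101101110
AND   = 0000000010 = 2
(x & -x isolates the lowest set bit of x.)

2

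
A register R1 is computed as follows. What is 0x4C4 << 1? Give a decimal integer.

0x4C4 = 010011000100
shift left by 1 → 100110001000 = 2440
(equivalently, 1220 × 2^1 = 1220 × 2)

2440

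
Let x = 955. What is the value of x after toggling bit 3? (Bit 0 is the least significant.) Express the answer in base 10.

x = 01110111011
bit 3 is currently 1; toggle it via x ^ (1 << 3) = x ^ 8
→ 01110110011 = 947

947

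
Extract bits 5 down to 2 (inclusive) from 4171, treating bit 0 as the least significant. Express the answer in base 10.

v = 001000001001011
Shift right by 2: 0010000010010
Mask low 4 bits: 0010 = 2

2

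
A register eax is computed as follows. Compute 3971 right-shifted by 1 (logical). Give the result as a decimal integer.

3971 = 111110000011
shift right by 1 → 011111000001 = 1985
(equivalently, floor(3971 / 2))

1985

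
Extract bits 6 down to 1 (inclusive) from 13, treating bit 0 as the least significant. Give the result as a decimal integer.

v = 00001101
Shift right by 1: 0000110
Mask low 6 bits: 000110 = 6

6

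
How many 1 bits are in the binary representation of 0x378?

6

0x378 = 1101111000
Count the 1s: 1 + 1 + 1 + 1 + 1 + 1 = 6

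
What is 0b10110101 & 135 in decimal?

a = 10110101
135 = 10000111
AND → 10000101 = 133

133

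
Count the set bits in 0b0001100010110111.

8

n = 1100010110111
Count the 1s: 1 + 1 + 1 + 1 + 1 + 1 + 1 + 1 = 8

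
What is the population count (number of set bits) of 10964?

7

10964 = 10101011010100
Count the 1s: 1 + 1 + 1 + 1 + 1 + 1 + 1 = 7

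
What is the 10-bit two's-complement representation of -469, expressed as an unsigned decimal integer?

469 in 10 bits: 0111010101
Invert: 1000101010
Add 1:  1000101011 = 555
(Check: 2^10 - 469 = 1024 - 469 = 555.)

555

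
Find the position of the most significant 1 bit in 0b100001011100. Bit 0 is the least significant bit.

11

0b100001011100 = 100001011100
The topmost 1 is at position 11 (since 2^11 = 2048 ≤ 2140 < 4096).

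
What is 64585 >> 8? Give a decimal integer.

252

64585 = 1111110001001001
shift right by 8 → 0000000011111100 = 252
(equivalently, floor(64585 / 256))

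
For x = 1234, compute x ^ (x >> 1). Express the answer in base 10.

1723

x = 10011010010 = 1234
x>>1 = 01001101001
XOR  = 11010111011 = 1723
(x ^ (x >> 1) gives the standard binary-reflected Gray code of x.)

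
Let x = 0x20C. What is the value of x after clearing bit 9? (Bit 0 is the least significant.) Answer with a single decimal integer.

x = 1000001100
bit 9 is currently 1; clear it via x & ~(1 << 9) = x & ~512
→ 0000001100 = 12

12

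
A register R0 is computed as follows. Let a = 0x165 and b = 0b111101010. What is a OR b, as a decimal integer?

495

0x165 = 101100101
b = 111101010
 OR → 111101111 = 495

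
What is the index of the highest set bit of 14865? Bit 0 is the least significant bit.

14865 = 11101000010001
The topmost 1 is at position 13 (since 2^13 = 8192 ≤ 14865 < 16384).

13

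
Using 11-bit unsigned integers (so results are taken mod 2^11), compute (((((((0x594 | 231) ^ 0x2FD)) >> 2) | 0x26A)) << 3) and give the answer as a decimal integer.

1872

0x594 = 10110010100
231 = 00011100111
→ | → 10111110111 = 1527
0x2FD = 01011111101
→ ^ → 11100001010 = 1802
→ >> 2 → 00111000010 = 450
0x26A = 01001101010
→ | → 01111101010 = 1002
→ << 3 (mod 2^11) → 11101010000 = 1872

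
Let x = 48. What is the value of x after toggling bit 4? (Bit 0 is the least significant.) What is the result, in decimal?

x = 00110000
bit 4 is currently 1; toggle it via x ^ (1 << 4) = x ^ 16
→ 00100000 = 32

32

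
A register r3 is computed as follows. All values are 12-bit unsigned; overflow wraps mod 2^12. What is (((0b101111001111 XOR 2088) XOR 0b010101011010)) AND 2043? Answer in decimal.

1721

0b101111001111 = 101111001111
2088 = 100000101000
→ XOR → 001111100111 = 999
0b010101011010 = 010101011010
→ XOR → 011010111101 = 1725
2043 = 011111111011
→ AND → 011010111001 = 1721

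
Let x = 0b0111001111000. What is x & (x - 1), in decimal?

x = 111001111000 = 3704
x - 1 = 111001110111
AND   = 111001110000 = 3696
(x & (x - 1) clears the lowest set bit of x.)

3696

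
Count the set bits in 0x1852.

5

0x1852 = 1100001010010
Count the 1s: 1 + 1 + 1 + 1 + 1 = 5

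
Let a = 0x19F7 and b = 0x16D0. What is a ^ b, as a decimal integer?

3879

0x19F7 = 1100111110111
0x16D0 = 1011011010000
XOR → 0111100100111 = 3879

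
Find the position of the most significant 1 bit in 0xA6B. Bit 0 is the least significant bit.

0xA6B = 101001101011
The topmost 1 is at position 11 (since 2^11 = 2048 ≤ 2667 < 4096).

11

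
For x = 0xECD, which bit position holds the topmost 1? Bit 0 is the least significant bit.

0xECD = 111011001101
The topmost 1 is at position 11 (since 2^11 = 2048 ≤ 3789 < 4096).

11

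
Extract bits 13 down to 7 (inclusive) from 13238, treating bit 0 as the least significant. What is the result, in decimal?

103

v = 11001110110110
Shift right by 7: 1100111
Mask low 7 bits: 1100111 = 103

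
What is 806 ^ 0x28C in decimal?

426

806 = 1100100110
0x28C = 1010001100
XOR → 0110101010 = 426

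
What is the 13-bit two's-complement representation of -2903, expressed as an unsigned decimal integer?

5289

2903 in 13 bits: 0101101010111
Invert: 1010010101000
Add 1:  1010010101001 = 5289
(Check: 2^13 - 2903 = 8192 - 2903 = 5289.)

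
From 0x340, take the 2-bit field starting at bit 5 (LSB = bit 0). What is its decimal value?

2

v = 1101000000
Shift right by 5: 11010
Mask low 2 bits: 10 = 2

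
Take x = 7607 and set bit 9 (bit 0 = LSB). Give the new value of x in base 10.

8119

x = 01110110110111
bit 9 is currently 0; set it via x | (1 << 9) = x | 512
→ 01111110110111 = 8119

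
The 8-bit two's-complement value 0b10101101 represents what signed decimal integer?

pattern = 10101101 (MSB is 1 ⇒ negative)
Invert: 01010010, add 1 → 01010011 = 83, so the value is -83.
(Equivalently: 173 - 2^8 = 173 - 256 = -83.)

-83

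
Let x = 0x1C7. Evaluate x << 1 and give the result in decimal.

0x1C7 = 0111000111
shift left by 1 → 1110001110 = 910
(equivalently, 455 × 2^1 = 455 × 2)

910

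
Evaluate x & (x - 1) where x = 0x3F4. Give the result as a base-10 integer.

1008

x = 1111110100 = 1012
x - 1 = 1111110011
AND   = 1111110000 = 1008
(x & (x - 1) clears the lowest set bit of x.)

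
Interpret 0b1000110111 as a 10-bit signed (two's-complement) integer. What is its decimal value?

pattern = 1000110111 (MSB is 1 ⇒ negative)
Invert: 0111001000, add 1 → 0111001001 = 457, so the value is -457.
(Equivalently: 567 - 2^10 = 567 - 1024 = -457.)

-457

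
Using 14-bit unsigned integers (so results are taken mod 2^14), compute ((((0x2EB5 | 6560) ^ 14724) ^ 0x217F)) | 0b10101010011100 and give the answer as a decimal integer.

12254

0x2EB5 = 10111010110101
6560 = 01100110100000
→ | → 11111110110101 = 16309
14724 = 11100110000100
→ ^ → 00011000110001 = 1585
0x217F = 10000101111111
→ ^ → 10011101001110 = 10062
0b10101010011100 = 10101010011100
→ | → 10111111011110 = 12254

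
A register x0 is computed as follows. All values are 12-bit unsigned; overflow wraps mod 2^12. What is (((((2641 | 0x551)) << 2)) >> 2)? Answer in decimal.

2641 = 101001010001
0x551 = 010101010001
→ | → 111101010001 = 3921
→ << 2 (mod 2^12) → 110101000100 = 3396
→ >> 2 → 001101010001 = 849

849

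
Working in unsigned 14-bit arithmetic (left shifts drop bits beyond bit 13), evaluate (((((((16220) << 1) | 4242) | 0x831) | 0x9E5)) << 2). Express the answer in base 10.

16380

16220 = 11111101011100
→ << 1 (mod 2^14) → 11111010111000 = 16056
4242 = 01000010010010
→ | → 11111010111010 = 16058
0x831 = 00100000110001
→ | → 11111010111011 = 16059
0x9E5 = 00100111100101
→ | → 11111111111111 = 16383
→ << 2 (mod 2^14) → 11111111111100 = 16380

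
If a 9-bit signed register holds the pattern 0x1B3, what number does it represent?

-77

pattern = 110110011 (MSB is 1 ⇒ negative)
Invert: 001001100, add 1 → 001001101 = 77, so the value is -77.
(Equivalently: 435 - 2^9 = 435 - 512 = -77.)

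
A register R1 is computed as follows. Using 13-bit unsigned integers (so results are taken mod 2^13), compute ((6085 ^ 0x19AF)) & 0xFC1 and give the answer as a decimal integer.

6085 = 1011111000101
0x19AF = 1100110101111
→ ^ → 0111001101010 = 3690
0xFC1 = 0111111000001
→ & → 0111001000000 = 3648

3648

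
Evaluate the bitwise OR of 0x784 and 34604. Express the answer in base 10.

34732

0x784 = 0000011110000100
34604 = 1000011100101100
 OR → 1000011110101100 = 34732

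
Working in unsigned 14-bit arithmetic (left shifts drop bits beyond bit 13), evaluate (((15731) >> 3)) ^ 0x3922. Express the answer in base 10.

16012

15731 = 11110101110011
→ >> 3 → 00011110101110 = 1966
0x3922 = 11100100100010
→ ^ → 11111010001100 = 16012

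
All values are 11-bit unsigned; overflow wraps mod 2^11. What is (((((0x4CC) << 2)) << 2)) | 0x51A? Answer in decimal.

1498

0x4CC = 10011001100
→ << 2 (mod 2^11) → 01100110000 = 816
→ << 2 (mod 2^11) → 10011000000 = 1216
0x51A = 10100011010
→ | → 10111011010 = 1498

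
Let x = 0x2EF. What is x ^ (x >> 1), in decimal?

x = 1011101111 = 751
x>>1 = 0101110111
XOR  = 1110011000 = 920
(x ^ (x >> 1) gives the standard binary-reflected Gray code of x.)

920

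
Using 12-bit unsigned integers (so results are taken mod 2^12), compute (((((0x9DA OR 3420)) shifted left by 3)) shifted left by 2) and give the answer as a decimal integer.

0x9DA = 100111011010
3420 = 110101011100
→ OR → 110111011110 = 3550
→ shifted left by 3 (mod 2^12) → 111011110000 = 3824
→ shifted left by 2 (mod 2^12) → 101111000000 = 3008

3008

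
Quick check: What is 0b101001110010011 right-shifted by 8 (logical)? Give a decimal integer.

83

x = 101001110010011
shift right by 8 → 000000001010011 = 83
(equivalently, floor(21395 / 256))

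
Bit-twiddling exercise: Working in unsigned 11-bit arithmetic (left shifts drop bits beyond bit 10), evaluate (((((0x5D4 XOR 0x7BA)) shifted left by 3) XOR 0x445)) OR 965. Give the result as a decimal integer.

0x5D4 = 10111010100
0x7BA = 11110111010
→ XOR → 01001101110 = 622
→ shifted left by 3 (mod 2^11) → 01101110000 = 880
0x445 = 10001000101
→ XOR → 11100110101 = 1845
965 = 01111000101
→ OR → 11111110101 = 2037

2037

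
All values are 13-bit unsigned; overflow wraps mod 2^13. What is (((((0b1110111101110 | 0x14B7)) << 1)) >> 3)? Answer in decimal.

0b1110111101110 = 1110111101110
0x14B7 = 1010010110111
→ | → 1110111111111 = 7679
→ << 1 (mod 2^13) → 1101111111110 = 7166
→ >> 3 → 0001101111111 = 895

895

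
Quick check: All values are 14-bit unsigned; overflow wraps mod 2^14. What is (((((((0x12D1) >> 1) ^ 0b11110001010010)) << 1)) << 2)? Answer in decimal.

0x12D1 = 01001011010001
→ >> 1 → 00100101101000 = 2408
0b11110001010010 = 11110001010010
→ ^ → 11010100111010 = 13626
→ << 1 (mod 2^14) → 10101001110100 = 10868
→ << 2 (mod 2^14) → 10100111010000 = 10704

10704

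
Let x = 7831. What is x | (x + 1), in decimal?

7839

x = 1111010010111 = 7831
x + 1 = 1111010011000
OR    = 1111010011111 = 7839
(x | (x + 1) sets the lowest cleared bit.)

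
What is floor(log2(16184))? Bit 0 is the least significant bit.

16184 = 11111100111000
The topmost 1 is at position 13 (since 2^13 = 8192 ≤ 16184 < 16384).

13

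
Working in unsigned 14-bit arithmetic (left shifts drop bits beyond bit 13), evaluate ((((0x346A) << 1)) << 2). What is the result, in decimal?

9040

0x346A = 11010001101010
→ << 1 (mod 2^14) → 10100011010100 = 10452
→ << 2 (mod 2^14) → 10001101010000 = 9040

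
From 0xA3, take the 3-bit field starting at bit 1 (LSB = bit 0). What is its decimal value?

v = 010100011
Shift right by 1: 01010001
Mask low 3 bits: 001 = 1

1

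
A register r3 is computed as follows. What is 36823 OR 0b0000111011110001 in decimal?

36823 = 1000111111010111
b = 0000111011110001
 OR → 1000111111110111 = 36855

36855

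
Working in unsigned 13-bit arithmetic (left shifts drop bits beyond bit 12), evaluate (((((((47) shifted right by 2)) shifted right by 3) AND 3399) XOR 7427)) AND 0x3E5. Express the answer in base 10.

256

47 = 0000000101111
→ shifted right by 2 → 0000000001011 = 11
→ shifted right by 3 → 0000000000001 = 1
3399 = 0110101000111
→ AND → 0000000000001 = 1
7427 = 1110100000011
→ XOR → 1110100000010 = 7426
0x3E5 = 0001111100101
→ AND → 0000100000000 = 256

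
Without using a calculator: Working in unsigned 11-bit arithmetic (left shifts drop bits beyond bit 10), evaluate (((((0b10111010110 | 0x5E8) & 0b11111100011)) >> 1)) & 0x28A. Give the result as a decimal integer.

640

0b10111010110 = 10111010110
0x5E8 = 10111101000
→ | → 10111111110 = 1534
0b11111100011 = 11111100011
→ & → 10111100010 = 1506
→ >> 1 → 01011110001 = 753
0x28A = 01010001010
→ & → 01010000000 = 640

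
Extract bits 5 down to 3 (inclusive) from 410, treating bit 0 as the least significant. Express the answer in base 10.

v = 0110011010
Shift right by 3: 0110011
Mask low 3 bits: 011 = 3

3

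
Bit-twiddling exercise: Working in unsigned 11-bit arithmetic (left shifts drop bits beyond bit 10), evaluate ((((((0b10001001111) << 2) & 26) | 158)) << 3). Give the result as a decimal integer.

1264

0b10001001111 = 10001001111
→ << 2 (mod 2^11) → 00100111100 = 316
26 = 00000011010
→ & → 00000011000 = 24
158 = 00010011110
→ | → 00010011110 = 158
→ << 3 (mod 2^11) → 10011110000 = 1264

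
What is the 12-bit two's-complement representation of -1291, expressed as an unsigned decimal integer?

2805

1291 in 12 bits: 010100001011
Invert: 101011110100
Add 1:  101011110101 = 2805
(Check: 2^12 - 1291 = 4096 - 1291 = 2805.)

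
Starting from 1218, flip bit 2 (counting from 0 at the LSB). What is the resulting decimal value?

x = 10011000010
bit 2 is currently 0; toggle it via x ^ (1 << 2) = x ^ 4
→ 10011000110 = 1222

1222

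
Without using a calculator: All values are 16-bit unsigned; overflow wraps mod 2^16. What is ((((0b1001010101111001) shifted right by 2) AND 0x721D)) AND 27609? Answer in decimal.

8216

0b1001010101111001 = 1001010101111001
→ shifted right by 2 → 0010010101011110 = 9566
0x721D = 0111001000011101
→ AND → 0010000000011100 = 8220
27609 = 0110101111011001
→ AND → 0010000000011000 = 8216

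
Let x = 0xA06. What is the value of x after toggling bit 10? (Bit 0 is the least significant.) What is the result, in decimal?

3590

x = 101000000110
bit 10 is currently 0; toggle it via x ^ (1 << 10) = x ^ 1024
→ 111000000110 = 3590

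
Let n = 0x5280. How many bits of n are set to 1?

0x5280 = 101001010000000
Count the 1s: 1 + 1 + 1 + 1 = 4

4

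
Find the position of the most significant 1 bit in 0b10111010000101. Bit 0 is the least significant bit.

13

0b10111010000101 = 10111010000101
The topmost 1 is at position 13 (since 2^13 = 8192 ≤ 11909 < 16384).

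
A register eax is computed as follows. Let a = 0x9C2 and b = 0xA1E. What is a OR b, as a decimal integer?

0x9C2 = 100111000010
0xA1E = 101000011110
 OR → 101111011110 = 3038

3038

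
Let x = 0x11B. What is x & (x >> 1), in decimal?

x = 100011011 = 283
x>>1 = 010001101
AND  = 000001001 = 9
(x & (x >> 1) has a 1 wherever x has two consecutive 1 bits.)

9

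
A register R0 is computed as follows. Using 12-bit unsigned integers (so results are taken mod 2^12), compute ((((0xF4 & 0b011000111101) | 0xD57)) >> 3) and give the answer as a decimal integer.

0xF4 = 000011110100
0b011000111101 = 011000111101
→ & → 000000110100 = 52
0xD57 = 110101010111
→ | → 110101110111 = 3447
→ >> 3 → 000110101110 = 430

430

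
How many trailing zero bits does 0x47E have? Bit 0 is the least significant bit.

1

0x47E = 10001111110
Trailing zeros: 1, so the lowest set bit is bit 1 (value 2).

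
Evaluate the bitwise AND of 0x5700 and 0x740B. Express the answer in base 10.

0x5700 = 101011100000000
0x740B = 111010000001011
AND → 101010000000000 = 21504

21504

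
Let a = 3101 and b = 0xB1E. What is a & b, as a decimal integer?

2076

3101 = 110000011101
0xB1E = 101100011110
AND → 100000011100 = 2076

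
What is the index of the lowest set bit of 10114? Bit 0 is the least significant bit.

1

10114 = 10011110000010
Trailing zeros: 1, so the lowest set bit is bit 1 (value 2).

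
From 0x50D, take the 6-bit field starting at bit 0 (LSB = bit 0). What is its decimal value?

v = 10100001101
Shift right by 0: 10100001101
Mask low 6 bits: 001101 = 13

13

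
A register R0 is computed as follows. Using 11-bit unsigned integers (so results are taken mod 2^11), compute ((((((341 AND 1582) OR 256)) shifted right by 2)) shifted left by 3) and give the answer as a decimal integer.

520

341 = 00101010101
1582 = 11000101110
→ AND → 00000000100 = 4
256 = 00100000000
→ OR → 00100000100 = 260
→ shifted right by 2 → 00001000001 = 65
→ shifted left by 3 (mod 2^11) → 01000001000 = 520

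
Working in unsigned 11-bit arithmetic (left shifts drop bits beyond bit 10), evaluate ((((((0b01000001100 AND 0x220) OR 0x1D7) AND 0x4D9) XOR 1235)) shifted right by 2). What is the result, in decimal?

256

0b01000001100 = 01000001100
0x220 = 01000100000
→ AND → 01000000000 = 512
0x1D7 = 00111010111
→ OR → 01111010111 = 983
0x4D9 = 10011011001
→ AND → 00011010001 = 209
1235 = 10011010011
→ XOR → 10000000010 = 1026
→ shifted right by 2 → 00100000000 = 256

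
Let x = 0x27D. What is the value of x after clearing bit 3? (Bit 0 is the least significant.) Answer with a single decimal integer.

629

x = 1001111101
bit 3 is currently 1; clear it via x & ~(1 << 3) = x & ~8
→ 1001110101 = 629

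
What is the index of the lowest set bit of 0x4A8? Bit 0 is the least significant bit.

0x4A8 = 10010101000
Trailing zeros: 3, so the lowest set bit is bit 3 (value 8).

3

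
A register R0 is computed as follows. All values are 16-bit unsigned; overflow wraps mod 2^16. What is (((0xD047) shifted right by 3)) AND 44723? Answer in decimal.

2560

0xD047 = 1101000001000111
→ shifted right by 3 → 0001101000001000 = 6664
44723 = 1010111010110011
→ AND → 0000101000000000 = 2560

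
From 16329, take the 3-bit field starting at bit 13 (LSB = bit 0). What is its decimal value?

1

v = 0011111111001001
Shift right by 13: 001
Mask low 3 bits: 001 = 1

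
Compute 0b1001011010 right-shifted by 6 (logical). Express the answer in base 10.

9

x = 1001011010
shift right by 6 → 0000001001 = 9
(equivalently, floor(602 / 64))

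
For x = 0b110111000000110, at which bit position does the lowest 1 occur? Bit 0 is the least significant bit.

0b110111000000110 = 110111000000110
Trailing zeros: 1, so the lowest set bit is bit 1 (value 2).

1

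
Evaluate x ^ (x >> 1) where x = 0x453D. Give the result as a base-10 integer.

x = 100010100111101 = 17725
x>>1 = 010001010011110
XOR  = 110011110100011 = 26531
(x ^ (x >> 1) gives the standard binary-reflected Gray code of x.)

26531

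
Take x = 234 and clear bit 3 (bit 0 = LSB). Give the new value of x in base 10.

226

x = 11101010
bit 3 is currently 1; clear it via x & ~(1 << 3) = x & ~8
→ 11100010 = 226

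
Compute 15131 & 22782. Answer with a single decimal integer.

15131 = 011101100011011
22782 = 101100011111110
AND → 001100000011010 = 6170

6170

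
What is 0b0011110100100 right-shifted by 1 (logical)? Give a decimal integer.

978

x = 11110100100
shift right by 1 → 01111010010 = 978
(equivalently, floor(1956 / 2))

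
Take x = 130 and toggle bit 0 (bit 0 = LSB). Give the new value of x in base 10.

131

x = 010000010
bit 0 is currently 0; toggle it via x ^ (1 << 0) = x ^ 1
→ 010000011 = 131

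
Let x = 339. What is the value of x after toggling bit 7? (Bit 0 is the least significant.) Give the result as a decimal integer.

467

x = 0101010011
bit 7 is currently 0; toggle it via x ^ (1 << 7) = x ^ 128
→ 0111010011 = 467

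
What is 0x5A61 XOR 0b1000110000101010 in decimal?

54859

0x5A61 = 0101101001100001
b = 1000110000101010
XOR → 1101011001001011 = 54859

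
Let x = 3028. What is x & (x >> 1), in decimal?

x = 101111010100 = 3028
x>>1 = 010111101010
AND  = 000111000000 = 448
(x & (x >> 1) has a 1 wherever x has two consecutive 1 bits.)

448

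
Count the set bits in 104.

104 = 1101000
Count the 1s: 1 + 1 + 1 = 3

3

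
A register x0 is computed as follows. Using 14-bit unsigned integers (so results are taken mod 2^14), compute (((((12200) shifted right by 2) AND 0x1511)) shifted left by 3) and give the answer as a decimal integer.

2048

12200 = 10111110101000
→ shifted right by 2 → 00101111101010 = 3050
0x1511 = 01010100010001
→ AND → 00000100000000 = 256
→ shifted left by 3 (mod 2^14) → 00100000000000 = 2048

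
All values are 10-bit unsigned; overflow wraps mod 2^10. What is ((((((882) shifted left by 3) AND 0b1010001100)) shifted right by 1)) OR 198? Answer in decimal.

454

882 = 1101110010
→ shifted left by 3 (mod 2^10) → 1110010000 = 912
0b1010001100 = 1010001100
→ AND → 1010000000 = 640
→ shifted right by 1 → 0101000000 = 320
198 = 0011000110
→ OR → 0111000110 = 454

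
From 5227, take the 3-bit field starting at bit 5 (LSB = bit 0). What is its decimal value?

3

v = 01010001101011
Shift right by 5: 010100011
Mask low 3 bits: 011 = 3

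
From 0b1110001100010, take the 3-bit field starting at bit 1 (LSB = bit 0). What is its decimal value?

1

v = 1110001100010
Shift right by 1: 111000110001
Mask low 3 bits: 001 = 1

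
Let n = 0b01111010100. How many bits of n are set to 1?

6

n = 1111010100
Count the 1s: 1 + 1 + 1 + 1 + 1 + 1 = 6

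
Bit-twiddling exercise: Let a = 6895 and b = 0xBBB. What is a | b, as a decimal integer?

6895 = 1101011101111
0xBBB = 0101110111011
 OR → 1101111111111 = 7167

7167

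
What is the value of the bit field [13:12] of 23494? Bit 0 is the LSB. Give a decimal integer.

1

v = 101101111000110
Shift right by 12: 101
Mask low 2 bits: 01 = 1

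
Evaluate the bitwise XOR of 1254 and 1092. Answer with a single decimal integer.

1254 = 10011100110
1092 = 10001000100
XOR → 00010100010 = 162

162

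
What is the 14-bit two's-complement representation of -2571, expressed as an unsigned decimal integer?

13813

2571 in 14 bits: 00101000001011
Invert: 11010111110100
Add 1:  11010111110101 = 13813
(Check: 2^14 - 2571 = 16384 - 2571 = 13813.)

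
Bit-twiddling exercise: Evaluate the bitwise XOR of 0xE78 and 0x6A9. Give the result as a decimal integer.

0xE78 = 111001111000
0x6A9 = 011010101001
XOR → 100011010001 = 2257

2257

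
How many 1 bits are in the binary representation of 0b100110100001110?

n = 100110100001110
Count the 1s: 1 + 1 + 1 + 1 + 1 + 1 + 1 = 7

7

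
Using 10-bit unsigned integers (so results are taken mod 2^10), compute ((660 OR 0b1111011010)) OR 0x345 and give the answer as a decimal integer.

991

660 = 1010010100
0b1111011010 = 1111011010
→ OR → 1111011110 = 990
0x345 = 1101000101
→ OR → 1111011111 = 991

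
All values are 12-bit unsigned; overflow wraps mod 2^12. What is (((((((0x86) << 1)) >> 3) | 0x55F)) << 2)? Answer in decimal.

1532

0x86 = 000010000110
→ << 1 (mod 2^12) → 000100001100 = 268
→ >> 3 → 000000100001 = 33
0x55F = 010101011111
→ | → 010101111111 = 1407
→ << 2 (mod 2^12) → 010111111100 = 1532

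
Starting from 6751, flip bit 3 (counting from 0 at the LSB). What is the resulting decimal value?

x = 1101001011111
bit 3 is currently 1; toggle it via x ^ (1 << 3) = x ^ 8
→ 1101001010111 = 6743

6743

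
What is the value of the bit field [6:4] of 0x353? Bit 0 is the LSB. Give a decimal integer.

v = 1101010011
Shift right by 4: 110101
Mask low 3 bits: 101 = 5

5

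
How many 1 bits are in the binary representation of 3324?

3324 = 110011111100
Count the 1s: 1 + 1 + 1 + 1 + 1 + 1 + 1 + 1 = 8

8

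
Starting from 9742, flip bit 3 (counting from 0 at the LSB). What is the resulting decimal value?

9734

x = 10011000001110
bit 3 is currently 1; toggle it via x ^ (1 << 3) = x ^ 8
→ 10011000000110 = 9734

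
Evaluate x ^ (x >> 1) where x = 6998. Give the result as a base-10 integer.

5885

x = 1101101010110 = 6998
x>>1 = 0110110101011
XOR  = 1011011111101 = 5885
(x ^ (x >> 1) gives the standard binary-reflected Gray code of x.)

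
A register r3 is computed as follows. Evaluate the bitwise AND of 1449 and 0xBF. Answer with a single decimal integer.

169

1449 = 10110101001
0xBF = 00010111111
AND → 00010101001 = 169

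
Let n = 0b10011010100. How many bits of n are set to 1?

5

n = 10011010100
Count the 1s: 1 + 1 + 1 + 1 + 1 = 5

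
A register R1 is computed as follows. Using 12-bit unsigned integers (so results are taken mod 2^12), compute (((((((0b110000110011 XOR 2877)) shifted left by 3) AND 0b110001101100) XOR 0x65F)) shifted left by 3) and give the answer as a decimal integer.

0b110000110011 = 110000110011
2877 = 101100111101
→ XOR → 011100001110 = 1806
→ shifted left by 3 (mod 2^12) → 100001110000 = 2160
0b110001101100 = 110001101100
→ AND → 100001100000 = 2144
0x65F = 011001011111
→ XOR → 111000111111 = 3647
→ shifted left by 3 (mod 2^12) → 000111111000 = 504

504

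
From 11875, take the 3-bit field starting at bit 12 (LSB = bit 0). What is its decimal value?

2

v = 010111001100011
Shift right by 12: 010
Mask low 3 bits: 010 = 2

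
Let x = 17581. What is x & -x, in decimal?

1

x = 100010010101101 = 17581
-x (two's complement) = …011101101010011
AND   = 000000000000001 = 1
(x & -x isolates the lowest set bit of x.)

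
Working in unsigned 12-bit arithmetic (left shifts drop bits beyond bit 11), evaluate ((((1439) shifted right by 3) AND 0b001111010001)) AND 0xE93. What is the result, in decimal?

1439 = 010110011111
→ shifted right by 3 → 000010110011 = 179
0b001111010001 = 001111010001
→ AND → 000010010001 = 145
0xE93 = 111010010011
→ AND → 000010010001 = 145

145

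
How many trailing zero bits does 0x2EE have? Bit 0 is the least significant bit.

1

0x2EE = 1011101110
Trailing zeros: 1, so the lowest set bit is bit 1 (value 2).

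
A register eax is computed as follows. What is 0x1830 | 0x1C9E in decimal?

0x1830 = 1100000110000
0x1C9E = 1110010011110
 OR → 1110010111110 = 7358

7358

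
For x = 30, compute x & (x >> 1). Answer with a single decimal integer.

x = 11110 = 30
x>>1 = 01111
AND  = 01110 = 14
(x & (x >> 1) has a 1 wherever x has two consecutive 1 bits.)

14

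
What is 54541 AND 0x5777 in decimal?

54541 = 1101010100001101
0x5777 = 0101011101110111
AND → 0101010100000101 = 21765

21765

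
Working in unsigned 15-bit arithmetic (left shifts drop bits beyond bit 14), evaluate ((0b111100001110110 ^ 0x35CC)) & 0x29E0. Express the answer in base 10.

2464

0b111100001110110 = 111100001110110
0x35CC = 011010111001100
→ ^ → 100110110111010 = 19898
0x29E0 = 010100111100000
→ & → 000100110100000 = 2464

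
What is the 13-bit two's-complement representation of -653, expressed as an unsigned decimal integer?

7539

653 in 13 bits: 0001010001101
Invert: 1110101110010
Add 1:  1110101110011 = 7539
(Check: 2^13 - 653 = 8192 - 653 = 7539.)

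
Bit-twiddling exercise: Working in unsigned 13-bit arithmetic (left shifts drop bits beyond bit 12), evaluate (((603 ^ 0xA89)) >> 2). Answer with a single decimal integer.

564

603 = 0001001011011
0xA89 = 0101010001001
→ ^ → 0100011010010 = 2258
→ >> 2 → 0001000110100 = 564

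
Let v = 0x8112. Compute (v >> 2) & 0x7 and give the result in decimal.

4

v = 1000000100010010
Shift right by 2: 10000001000100
Mask low 3 bits: 100 = 4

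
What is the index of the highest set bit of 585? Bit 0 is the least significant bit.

585 = 1001001001
The topmost 1 is at position 9 (since 2^9 = 512 ≤ 585 < 1024).

9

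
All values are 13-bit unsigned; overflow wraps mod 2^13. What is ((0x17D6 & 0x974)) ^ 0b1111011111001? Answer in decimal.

0x17D6 = 1011111010110
0x974 = 0100101110100
→ & → 0000101010100 = 340
0b1111011111001 = 1111011111001
→ ^ → 1111110101101 = 8109

8109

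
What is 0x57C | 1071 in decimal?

1407

0x57C = 10101111100
1071 = 10000101111
 OR → 10101111111 = 1407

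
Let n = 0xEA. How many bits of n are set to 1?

0xEA = 11101010
Count the 1s: 1 + 1 + 1 + 1 + 1 = 5

5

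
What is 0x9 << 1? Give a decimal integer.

18

0x9 = 01001
shift left by 1 → 10010 = 18
(equivalently, 9 × 2^1 = 9 × 2)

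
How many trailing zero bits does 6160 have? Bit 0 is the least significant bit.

4

6160 = 1100000010000
Trailing zeros: 4, so the lowest set bit is bit 4 (value 16).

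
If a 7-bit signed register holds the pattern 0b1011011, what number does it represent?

pattern = 1011011 (MSB is 1 ⇒ negative)
Invert: 0100100, add 1 → 0100101 = 37, so the value is -37.
(Equivalently: 91 - 2^7 = 91 - 128 = -37.)

-37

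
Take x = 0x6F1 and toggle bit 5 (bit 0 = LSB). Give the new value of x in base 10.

x = 000011011110001
bit 5 is currently 1; toggle it via x ^ (1 << 5) = x ^ 32
→ 000011011010001 = 1745

1745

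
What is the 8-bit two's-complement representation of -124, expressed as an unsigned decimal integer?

132

124 in 8 bits: 01111100
Invert: 10000011
Add 1:  10000100 = 132
(Check: 2^8 - 124 = 256 - 124 = 132.)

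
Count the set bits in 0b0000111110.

5

n = 111110
Count the 1s: 1 + 1 + 1 + 1 + 1 = 5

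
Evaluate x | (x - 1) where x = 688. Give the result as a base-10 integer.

x = 1010110000 = 688
x - 1 = 1010101111
OR    = 1010111111 = 703
(x | (x - 1) sets all bits below the lowest set bit.)

703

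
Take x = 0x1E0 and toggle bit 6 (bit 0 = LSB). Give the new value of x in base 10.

416

x = 0111100000
bit 6 is currently 1; toggle it via x ^ (1 << 6) = x ^ 64
→ 0110100000 = 416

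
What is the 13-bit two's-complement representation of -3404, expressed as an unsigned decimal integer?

4788

3404 in 13 bits: 0110101001100
Invert: 1001010110011
Add 1:  1001010110100 = 4788
(Check: 2^13 - 3404 = 8192 - 3404 = 4788.)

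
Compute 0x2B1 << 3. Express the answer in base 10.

0x2B1 = 0001010110001
shift left by 3 → 1010110001000 = 5512
(equivalently, 689 × 2^3 = 689 × 8)

5512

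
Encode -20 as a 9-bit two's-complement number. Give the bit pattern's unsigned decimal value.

492

20 in 9 bits: 000010100
Invert: 111101011
Add 1:  111101100 = 492
(Check: 2^9 - 20 = 512 - 20 = 492.)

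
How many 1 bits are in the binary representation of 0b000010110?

n = 10110
Count the 1s: 1 + 1 + 1 = 3

3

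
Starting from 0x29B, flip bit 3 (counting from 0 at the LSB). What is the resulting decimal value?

x = 1010011011
bit 3 is currently 1; toggle it via x ^ (1 << 3) = x ^ 8
→ 1010010011 = 659

659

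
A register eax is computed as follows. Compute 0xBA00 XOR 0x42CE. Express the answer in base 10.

63694

0xBA00 = 1011101000000000
0x42CE = 0100001011001110
XOR → 1111100011001110 = 63694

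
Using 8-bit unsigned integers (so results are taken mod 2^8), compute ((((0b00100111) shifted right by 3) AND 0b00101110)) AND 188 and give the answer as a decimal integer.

4

0b00100111 = 00100111
→ shifted right by 3 → 00000100 = 4
0b00101110 = 00101110
→ AND → 00000100 = 4
188 = 10111100
→ AND → 00000100 = 4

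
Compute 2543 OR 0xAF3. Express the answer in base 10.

3071

2543 = 100111101111
0xAF3 = 101011110011
 OR → 101111111111 = 3071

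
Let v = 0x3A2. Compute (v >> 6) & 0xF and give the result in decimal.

v = 1110100010
Shift right by 6: 1110
Mask low 4 bits: 1110 = 14

14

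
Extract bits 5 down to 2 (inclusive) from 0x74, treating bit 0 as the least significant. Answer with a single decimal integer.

13

v = 001110100
Shift right by 2: 0011101
Mask low 4 bits: 1101 = 13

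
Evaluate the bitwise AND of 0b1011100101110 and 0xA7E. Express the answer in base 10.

a = 1011100101110
0xA7E = 0101001111110
AND → 0001000101110 = 558

558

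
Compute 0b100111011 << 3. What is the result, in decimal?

2520

x = 000100111011
shift left by 3 → 100111011000 = 2520
(equivalently, 315 × 2^3 = 315 × 8)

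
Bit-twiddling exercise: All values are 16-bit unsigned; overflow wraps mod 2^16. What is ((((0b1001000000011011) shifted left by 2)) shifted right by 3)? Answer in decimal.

0b1001000000011011 = 1001000000011011
→ shifted left by 2 (mod 2^16) → 0100000001101100 = 16492
→ shifted right by 3 → 0000100000001101 = 2061

2061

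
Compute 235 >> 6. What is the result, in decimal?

235 = 11101011
shift right by 6 → 00000011 = 3
(equivalently, floor(235 / 64))

3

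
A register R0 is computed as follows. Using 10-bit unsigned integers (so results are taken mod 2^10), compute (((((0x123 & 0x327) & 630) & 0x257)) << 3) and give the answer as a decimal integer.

16

0x123 = 0100100011
0x327 = 1100100111
→ & → 0100100011 = 291
630 = 1001110110
→ & → 0000100010 = 34
0x257 = 1001010111
→ & → 0000000010 = 2
→ << 3 (mod 2^10) → 0000010000 = 16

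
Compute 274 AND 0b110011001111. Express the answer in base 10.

2

274 = 000100010010
b = 110011001111
AND → 000000000010 = 2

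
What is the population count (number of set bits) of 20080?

7

20080 = 100111001110000
Count the 1s: 1 + 1 + 1 + 1 + 1 + 1 + 1 = 7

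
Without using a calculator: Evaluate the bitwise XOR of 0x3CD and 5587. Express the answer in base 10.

5662

0x3CD = 0001111001101
5587 = 1010111010011
XOR → 1011000011110 = 5662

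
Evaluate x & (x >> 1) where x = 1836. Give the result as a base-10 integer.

772

x = 11100101100 = 1836
x>>1 = 01110010110
AND  = 01100000100 = 772
(x & (x >> 1) has a 1 wherever x has two consecutive 1 bits.)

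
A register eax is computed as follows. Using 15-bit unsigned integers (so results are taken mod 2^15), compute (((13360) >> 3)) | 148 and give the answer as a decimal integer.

1686

13360 = 011010000110000
→ >> 3 → 000011010000110 = 1670
148 = 000000010010100
→ | → 000011010010110 = 1686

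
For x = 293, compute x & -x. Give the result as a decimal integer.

1

x = 100100101 = 293
-x (two's complement) = …011011011
AND   = 000000001 = 1
(x & -x isolates the lowest set bit of x.)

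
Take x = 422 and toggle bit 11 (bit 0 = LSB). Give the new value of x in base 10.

x = 000110100110
bit 11 is currently 0; toggle it via x ^ (1 << 11) = x ^ 2048
→ 100110100110 = 2470

2470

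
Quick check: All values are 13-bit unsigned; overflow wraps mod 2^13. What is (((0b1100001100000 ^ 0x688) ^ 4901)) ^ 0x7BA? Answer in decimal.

2679

0b1100001100000 = 1100001100000
0x688 = 0011010001000
→ ^ → 1111011101000 = 7912
4901 = 1001100100101
→ ^ → 0110111001101 = 3533
0x7BA = 0011110111010
→ ^ → 0101001110111 = 2679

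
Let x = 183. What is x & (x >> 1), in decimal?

19

x = 10110111 = 183
x>>1 = 01011011
AND  = 00010011 = 19
(x & (x >> 1) has a 1 wherever x has two consecutive 1 bits.)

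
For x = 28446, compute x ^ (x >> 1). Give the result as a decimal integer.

x = 110111100011110 = 28446
x>>1 = 011011110001111
XOR  = 101100010010001 = 22673
(x ^ (x >> 1) gives the standard binary-reflected Gray code of x.)

22673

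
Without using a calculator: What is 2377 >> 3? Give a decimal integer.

297

2377 = 100101001001
shift right by 3 → 000100101001 = 297
(equivalently, floor(2377 / 8))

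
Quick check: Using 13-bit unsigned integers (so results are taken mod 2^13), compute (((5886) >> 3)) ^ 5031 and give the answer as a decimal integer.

4472

5886 = 1011011111110
→ >> 3 → 0001011011111 = 735
5031 = 1001110100111
→ ^ → 1000101111000 = 4472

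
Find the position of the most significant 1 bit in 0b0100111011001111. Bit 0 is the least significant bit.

14

0b0100111011001111 = 100111011001111
The topmost 1 is at position 14 (since 2^14 = 16384 ≤ 20175 < 32768).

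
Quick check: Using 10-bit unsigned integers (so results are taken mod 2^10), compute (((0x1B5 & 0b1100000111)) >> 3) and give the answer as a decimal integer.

32

0x1B5 = 0110110101
0b1100000111 = 1100000111
→ & → 0100000101 = 261
→ >> 3 → 0000100000 = 32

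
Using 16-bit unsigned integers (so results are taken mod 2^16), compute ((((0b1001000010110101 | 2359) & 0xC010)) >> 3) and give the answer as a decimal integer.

4098

0b1001000010110101 = 1001000010110101
2359 = 0000100100110111
→ | → 1001100110110111 = 39351
0xC010 = 1100000000010000
→ & → 1000000000010000 = 32784
→ >> 3 → 0001000000000010 = 4098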